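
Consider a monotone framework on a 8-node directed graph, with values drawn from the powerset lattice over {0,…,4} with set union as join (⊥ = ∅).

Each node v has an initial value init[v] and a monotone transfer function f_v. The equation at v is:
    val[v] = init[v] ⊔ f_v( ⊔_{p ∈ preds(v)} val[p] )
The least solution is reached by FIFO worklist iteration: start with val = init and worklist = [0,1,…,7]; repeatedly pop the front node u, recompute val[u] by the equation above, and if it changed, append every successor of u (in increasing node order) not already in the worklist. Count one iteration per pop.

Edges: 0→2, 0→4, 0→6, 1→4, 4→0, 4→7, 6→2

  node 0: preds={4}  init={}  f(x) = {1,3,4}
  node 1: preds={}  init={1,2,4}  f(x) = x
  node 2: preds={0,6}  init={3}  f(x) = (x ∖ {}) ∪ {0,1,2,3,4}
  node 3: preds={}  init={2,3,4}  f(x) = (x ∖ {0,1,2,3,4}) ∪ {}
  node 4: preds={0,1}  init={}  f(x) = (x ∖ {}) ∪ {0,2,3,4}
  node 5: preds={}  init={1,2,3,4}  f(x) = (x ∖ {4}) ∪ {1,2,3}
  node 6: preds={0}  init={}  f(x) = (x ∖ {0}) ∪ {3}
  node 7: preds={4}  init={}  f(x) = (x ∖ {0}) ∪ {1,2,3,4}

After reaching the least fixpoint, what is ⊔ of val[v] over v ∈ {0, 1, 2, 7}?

{0,1,2,3,4}

Worklist (10 pops):
  #1 pop 0: in={} → {1,3,4} (was {}); enqueue []
  #2 pop 1: in={} → {1,2,4} (no change)
  #3 pop 2: in={1,3,4} → {0,1,2,3,4} (was {3}); enqueue []
  #4 pop 3: in={} → {2,3,4} (no change)
  #5 pop 4: in={1,2,3,4} → {0,1,2,3,4} (was {}); enqueue [0]
  #6 pop 5: in={} → {1,2,3,4} (no change)
  #7 pop 6: in={1,3,4} → {1,3,4} (was {}); enqueue [2]
  #8 pop 7: in={0,1,2,3,4} → {1,2,3,4} (was {}); enqueue []
  #9 pop 0: in={0,1,2,3,4} → {1,3,4} (no change)
  #10 pop 2: in={1,3,4} → {0,1,2,3,4} (no change)

Fixpoint:
  val[0] = {1,3,4}
  val[1] = {1,2,4}
  val[2] = {0,1,2,3,4}
  val[3] = {2,3,4}
  val[4] = {0,1,2,3,4}
  val[5] = {1,2,3,4}
  val[6] = {1,3,4}
  val[7] = {1,2,3,4}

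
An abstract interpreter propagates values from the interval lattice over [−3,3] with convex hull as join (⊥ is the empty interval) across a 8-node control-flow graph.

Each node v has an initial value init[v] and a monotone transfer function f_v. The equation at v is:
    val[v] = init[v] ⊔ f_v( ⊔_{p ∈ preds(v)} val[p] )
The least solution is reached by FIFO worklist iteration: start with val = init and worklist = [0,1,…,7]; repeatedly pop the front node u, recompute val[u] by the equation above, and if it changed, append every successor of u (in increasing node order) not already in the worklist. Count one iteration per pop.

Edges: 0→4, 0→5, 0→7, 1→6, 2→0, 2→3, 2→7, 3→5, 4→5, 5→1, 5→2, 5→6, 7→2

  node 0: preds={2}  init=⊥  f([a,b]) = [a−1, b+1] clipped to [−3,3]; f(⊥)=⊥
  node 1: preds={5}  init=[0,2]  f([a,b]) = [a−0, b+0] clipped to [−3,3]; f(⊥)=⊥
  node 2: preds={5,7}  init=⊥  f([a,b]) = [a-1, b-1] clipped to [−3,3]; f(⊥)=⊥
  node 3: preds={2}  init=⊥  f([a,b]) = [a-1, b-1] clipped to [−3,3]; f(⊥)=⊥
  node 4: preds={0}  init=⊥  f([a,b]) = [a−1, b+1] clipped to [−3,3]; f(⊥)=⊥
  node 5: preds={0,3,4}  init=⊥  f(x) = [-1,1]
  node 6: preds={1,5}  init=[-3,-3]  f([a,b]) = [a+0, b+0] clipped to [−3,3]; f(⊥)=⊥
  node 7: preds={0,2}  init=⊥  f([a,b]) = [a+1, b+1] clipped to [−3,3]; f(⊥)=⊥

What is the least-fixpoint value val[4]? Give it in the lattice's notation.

Trace (28 dequeues):
  [1] u=0 | in ⊥ | out ⊥ | ==
  [2] u=1 | in ⊥ | out [0,2] | ==
  [3] u=2 | in ⊥ | out ⊥ | ==
  [4] u=3 | in ⊥ | out ⊥ | ==
  [5] u=4 | in ⊥ | out ⊥ | ==
  [6] u=5 | in ⊥ | out [-1,1] | prev ⊥ | push {1,2}
  [7] u=6 | in [-1,2] | out [-3,2] | prev [-3,-3] | push {}
  [8] u=7 | in ⊥ | out ⊥ | ==
  [9] u=1 | in [-1,1] | out [-1,2] | prev [0,2] | push {6}
  [10] u=2 | in [-1,1] | out [-2,0] | prev ⊥ | push {0,3,7}
  [11] u=6 | in [-1,2] | out [-3,2] | ==
  [12] u=0 | in [-2,0] | out [-3,1] | prev ⊥ | push {4,5}
  [13] u=3 | in [-2,0] | out [-3,-1] | prev ⊥ | push {}
  [14] u=7 | in [-3,1] | out [-2,2] | prev ⊥ | push {2}
  [15] u=4 | in [-3,1] | out [-3,2] | prev ⊥ | push {}
  [16] u=5 | in [-3,2] | out [-1,1] | ==
  [17] u=2 | in [-2,2] | out [-3,1] | prev [-2,0] | push {0,3,7}
  [18] u=0 | in [-3,1] | out [-3,2] | prev [-3,1] | push {4,5}
  [19] u=3 | in [-3,1] | out [-3,0] | prev [-3,-1] | push {}
  [20] u=7 | in [-3,2] | out [-2,3] | prev [-2,2] | push {2}
  [21] u=4 | in [-3,2] | out [-3,3] | prev [-3,2] | push {}
  [22] u=5 | in [-3,3] | out [-1,1] | ==
  [23] u=2 | in [-2,3] | out [-3,2] | prev [-3,1] | push {0,3,7}
  [24] u=0 | in [-3,2] | out [-3,3] | prev [-3,2] | push {4,5}
  [25] u=3 | in [-3,2] | out [-3,1] | prev [-3,0] | push {}
  [26] u=7 | in [-3,3] | out [-2,3] | ==
  [27] u=4 | in [-3,3] | out [-3,3] | ==
  [28] u=5 | in [-3,3] | out [-1,1] | ==

Converged values:
  [0] [-3,3]
  [1] [-1,2]
  [2] [-3,2]
  [3] [-3,1]
  [4] [-3,3]
  [5] [-1,1]
  [6] [-3,2]
  [7] [-2,3]

[-3,3]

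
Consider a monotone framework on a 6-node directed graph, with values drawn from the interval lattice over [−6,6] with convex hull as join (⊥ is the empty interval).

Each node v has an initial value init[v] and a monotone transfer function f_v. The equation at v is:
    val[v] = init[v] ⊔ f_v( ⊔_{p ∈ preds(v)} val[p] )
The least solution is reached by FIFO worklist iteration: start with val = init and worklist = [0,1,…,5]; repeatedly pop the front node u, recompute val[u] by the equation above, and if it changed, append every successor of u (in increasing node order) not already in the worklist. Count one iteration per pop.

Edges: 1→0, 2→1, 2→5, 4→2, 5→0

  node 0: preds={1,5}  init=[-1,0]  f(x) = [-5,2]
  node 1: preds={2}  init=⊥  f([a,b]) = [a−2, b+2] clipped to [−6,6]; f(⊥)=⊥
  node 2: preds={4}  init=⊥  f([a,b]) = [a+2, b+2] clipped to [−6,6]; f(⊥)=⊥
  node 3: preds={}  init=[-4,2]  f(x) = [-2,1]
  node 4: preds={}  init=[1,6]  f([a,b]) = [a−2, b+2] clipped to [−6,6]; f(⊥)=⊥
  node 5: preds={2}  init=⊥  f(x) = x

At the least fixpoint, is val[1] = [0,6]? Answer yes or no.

no

Trace (8 dequeues):
  [1] u=0 | in ⊥ | out [-5,2] | prev [-1,0] | push {}
  [2] u=1 | in ⊥ | out ⊥ | ==
  [3] u=2 | in [1,6] | out [3,6] | prev ⊥ | push {1}
  [4] u=3 | in ⊥ | out [-4,2] | ==
  [5] u=4 | in ⊥ | out [1,6] | ==
  [6] u=5 | in [3,6] | out [3,6] | prev ⊥ | push {0}
  [7] u=1 | in [3,6] | out [1,6] | prev ⊥ | push {}
  [8] u=0 | in [1,6] | out [-5,2] | ==

Converged values:
  [0] [-5,2]
  [1] [1,6]
  [2] [3,6]
  [3] [-4,2]
  [4] [1,6]
  [5] [3,6]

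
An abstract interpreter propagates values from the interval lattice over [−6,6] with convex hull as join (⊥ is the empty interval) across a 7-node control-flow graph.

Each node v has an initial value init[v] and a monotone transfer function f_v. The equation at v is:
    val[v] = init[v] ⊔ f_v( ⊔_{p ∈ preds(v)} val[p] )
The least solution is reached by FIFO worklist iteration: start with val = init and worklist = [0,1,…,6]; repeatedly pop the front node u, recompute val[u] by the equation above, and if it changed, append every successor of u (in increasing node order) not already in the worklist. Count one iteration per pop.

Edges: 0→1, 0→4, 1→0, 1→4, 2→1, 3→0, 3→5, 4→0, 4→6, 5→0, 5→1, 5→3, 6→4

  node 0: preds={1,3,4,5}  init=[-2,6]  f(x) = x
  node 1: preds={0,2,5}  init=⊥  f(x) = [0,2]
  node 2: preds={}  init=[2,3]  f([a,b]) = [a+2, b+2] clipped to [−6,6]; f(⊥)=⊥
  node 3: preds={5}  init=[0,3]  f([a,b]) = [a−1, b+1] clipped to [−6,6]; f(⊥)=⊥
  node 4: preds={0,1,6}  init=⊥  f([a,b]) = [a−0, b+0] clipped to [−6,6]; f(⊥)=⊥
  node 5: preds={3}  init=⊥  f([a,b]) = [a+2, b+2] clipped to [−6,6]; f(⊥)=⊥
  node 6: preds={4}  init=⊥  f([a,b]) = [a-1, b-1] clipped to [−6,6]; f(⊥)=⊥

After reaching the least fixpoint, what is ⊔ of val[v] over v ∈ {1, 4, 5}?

Trace (29 dequeues):
  [1] u=0 | in [0,3] | out [-2,6] | ==
  [2] u=1 | in [-2,6] | out [0,2] | prev ⊥ | push {0}
  [3] u=2 | in ⊥ | out [2,3] | ==
  [4] u=3 | in ⊥ | out [0,3] | ==
  [5] u=4 | in [-2,6] | out [-2,6] | prev ⊥ | push {}
  [6] u=5 | in [0,3] | out [2,5] | prev ⊥ | push {1,3}
  [7] u=6 | in [-2,6] | out [-3,5] | prev ⊥ | push {4}
  [8] u=0 | in [-2,6] | out [-2,6] | ==
  [9] u=1 | in [-2,6] | out [0,2] | ==
  [10] u=3 | in [2,5] | out [0,6] | prev [0,3] | push {0,5}
  [11] u=4 | in [-3,6] | out [-3,6] | prev [-2,6] | push {6}
  [12] u=0 | in [-3,6] | out [-3,6] | prev [-2,6] | push {1,4}
  [13] u=5 | in [0,6] | out [2,6] | prev [2,5] | push {0,3}
  [14] u=6 | in [-3,6] | out [-4,5] | prev [-3,5] | push {}
  [15] u=1 | in [-3,6] | out [0,2] | ==
  [16] u=4 | in [-4,6] | out [-4,6] | prev [-3,6] | push {6}
  [17] u=0 | in [-4,6] | out [-4,6] | prev [-3,6] | push {1,4}
  [18] u=3 | in [2,6] | out [0,6] | ==
  [19] u=6 | in [-4,6] | out [-5,5] | prev [-4,5] | push {}
  [20] u=1 | in [-4,6] | out [0,2] | ==
  [21] u=4 | in [-5,6] | out [-5,6] | prev [-4,6] | push {0,6}
  [22] u=0 | in [-5,6] | out [-5,6] | prev [-4,6] | push {1,4}
  [23] u=6 | in [-5,6] | out [-6,5] | prev [-5,5] | push {}
  [24] u=1 | in [-5,6] | out [0,2] | ==
  [25] u=4 | in [-6,6] | out [-6,6] | prev [-5,6] | push {0,6}
  [26] u=0 | in [-6,6] | out [-6,6] | prev [-5,6] | push {1,4}
  [27] u=6 | in [-6,6] | out [-6,5] | ==
  [28] u=1 | in [-6,6] | out [0,2] | ==
  [29] u=4 | in [-6,6] | out [-6,6] | ==

Converged values:
  [0] [-6,6]
  [1] [0,2]
  [2] [2,3]
  [3] [0,6]
  [4] [-6,6]
  [5] [2,6]
  [6] [-6,5]

[-6,6]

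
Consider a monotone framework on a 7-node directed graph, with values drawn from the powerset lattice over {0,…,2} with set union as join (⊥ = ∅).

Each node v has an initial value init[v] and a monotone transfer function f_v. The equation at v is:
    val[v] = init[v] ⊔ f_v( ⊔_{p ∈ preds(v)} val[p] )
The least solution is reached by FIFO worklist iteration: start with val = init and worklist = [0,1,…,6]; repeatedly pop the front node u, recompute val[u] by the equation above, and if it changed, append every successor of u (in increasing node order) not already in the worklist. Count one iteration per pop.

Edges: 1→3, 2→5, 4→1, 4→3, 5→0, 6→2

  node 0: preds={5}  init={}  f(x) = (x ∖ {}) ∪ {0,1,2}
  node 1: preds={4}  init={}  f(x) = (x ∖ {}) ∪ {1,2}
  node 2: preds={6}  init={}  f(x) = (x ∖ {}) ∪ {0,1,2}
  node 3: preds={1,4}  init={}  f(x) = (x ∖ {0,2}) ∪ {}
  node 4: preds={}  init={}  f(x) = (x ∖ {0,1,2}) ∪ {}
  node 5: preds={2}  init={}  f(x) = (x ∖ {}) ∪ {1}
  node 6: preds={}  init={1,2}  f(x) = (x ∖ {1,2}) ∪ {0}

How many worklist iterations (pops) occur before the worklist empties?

Iteration log — 9 steps:
  step 1. node 0  ⊔preds={}  new={0,1,2}  old={}  +wl: 
  step 2. node 1  ⊔preds={}  new={1,2}  old={}  +wl: 
  step 3. node 2  ⊔preds={1,2}  new={0,1,2}  old={}  +wl: 
  step 4. node 3  ⊔preds={1,2}  new={1}  old={}  +wl: 
  step 5. node 4  ⊔preds={}  new={}  stable
  step 6. node 5  ⊔preds={0,1,2}  new={0,1,2}  old={}  +wl: 0
  step 7. node 6  ⊔preds={}  new={0,1,2}  old={1,2}  +wl: 2
  step 8. node 0  ⊔preds={0,1,2}  new={0,1,2}  stable
  step 9. node 2  ⊔preds={0,1,2}  new={0,1,2}  stable

Least fixpoint reached:
  node 0: {0,1,2}
  node 1: {1,2}
  node 2: {0,1,2}
  node 3: {1}
  node 4: {}
  node 5: {0,1,2}
  node 6: {0,1,2}

9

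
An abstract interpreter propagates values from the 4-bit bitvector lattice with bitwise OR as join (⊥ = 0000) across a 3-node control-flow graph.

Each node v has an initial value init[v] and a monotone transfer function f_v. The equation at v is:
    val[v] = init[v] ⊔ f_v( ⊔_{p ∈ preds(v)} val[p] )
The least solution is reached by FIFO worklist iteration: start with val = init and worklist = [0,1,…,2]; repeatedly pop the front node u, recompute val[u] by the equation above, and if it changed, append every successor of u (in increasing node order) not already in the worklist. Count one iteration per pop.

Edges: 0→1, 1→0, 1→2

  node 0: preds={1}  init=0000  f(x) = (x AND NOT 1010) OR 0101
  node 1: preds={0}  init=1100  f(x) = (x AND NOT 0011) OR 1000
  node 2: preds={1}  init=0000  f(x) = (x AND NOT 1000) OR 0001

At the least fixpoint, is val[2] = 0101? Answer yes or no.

yes

Trace (3 dequeues):
  [1] u=0 | in 1100 | out 0101 | prev 0000 | push {}
  [2] u=1 | in 0101 | out 1100 | ==
  [3] u=2 | in 1100 | out 0101 | prev 0000 | push {}

Converged values:
  [0] 0101
  [1] 1100
  [2] 0101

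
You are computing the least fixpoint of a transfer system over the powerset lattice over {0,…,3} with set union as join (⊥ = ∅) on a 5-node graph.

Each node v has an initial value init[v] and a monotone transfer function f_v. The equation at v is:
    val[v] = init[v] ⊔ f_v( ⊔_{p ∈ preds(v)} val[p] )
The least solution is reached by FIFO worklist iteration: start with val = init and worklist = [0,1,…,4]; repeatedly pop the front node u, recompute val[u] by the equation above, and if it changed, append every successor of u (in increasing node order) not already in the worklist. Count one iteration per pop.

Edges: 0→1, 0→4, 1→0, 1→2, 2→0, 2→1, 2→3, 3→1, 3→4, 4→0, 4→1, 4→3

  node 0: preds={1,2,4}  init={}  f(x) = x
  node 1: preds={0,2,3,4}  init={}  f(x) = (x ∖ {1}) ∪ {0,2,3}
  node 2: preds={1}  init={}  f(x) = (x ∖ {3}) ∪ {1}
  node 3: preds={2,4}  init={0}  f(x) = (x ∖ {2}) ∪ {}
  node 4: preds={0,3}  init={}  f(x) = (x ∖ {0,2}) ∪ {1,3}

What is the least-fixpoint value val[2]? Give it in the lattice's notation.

Worklist (10 pops):
  #1 pop 0: in={} → {} (no change)
  #2 pop 1: in={0} → {0,2,3} (was {}); enqueue [0]
  #3 pop 2: in={0,2,3} → {0,1,2} (was {}); enqueue [1]
  #4 pop 3: in={0,1,2} → {0,1} (was {0}); enqueue []
  #5 pop 4: in={0,1} → {1,3} (was {}); enqueue [3]
  #6 pop 0: in={0,1,2,3} → {0,1,2,3} (was {}); enqueue [4]
  #7 pop 1: in={0,1,2,3} → {0,2,3} (no change)
  #8 pop 3: in={0,1,2,3} → {0,1,3} (was {0,1}); enqueue [1]
  #9 pop 4: in={0,1,2,3} → {1,3} (no change)
  #10 pop 1: in={0,1,2,3} → {0,2,3} (no change)

Fixpoint:
  val[0] = {0,1,2,3}
  val[1] = {0,2,3}
  val[2] = {0,1,2}
  val[3] = {0,1,3}
  val[4] = {1,3}

{0,1,2}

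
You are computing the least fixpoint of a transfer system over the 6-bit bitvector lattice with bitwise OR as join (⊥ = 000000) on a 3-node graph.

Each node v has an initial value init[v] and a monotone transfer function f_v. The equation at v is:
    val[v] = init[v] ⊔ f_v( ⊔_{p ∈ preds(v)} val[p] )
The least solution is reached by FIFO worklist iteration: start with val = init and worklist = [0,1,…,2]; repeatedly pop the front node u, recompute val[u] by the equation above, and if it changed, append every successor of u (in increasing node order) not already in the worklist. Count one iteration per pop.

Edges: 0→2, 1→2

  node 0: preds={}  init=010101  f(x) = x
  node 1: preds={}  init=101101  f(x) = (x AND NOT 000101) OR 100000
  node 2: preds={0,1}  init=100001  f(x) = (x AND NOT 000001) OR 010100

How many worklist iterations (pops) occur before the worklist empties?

Trace (3 dequeues):
  [1] u=0 | in 000000 | out 010101 | ==
  [2] u=1 | in 000000 | out 101101 | ==
  [3] u=2 | in 111101 | out 111101 | prev 100001 | push {}

Converged values:
  [0] 010101
  [1] 101101
  [2] 111101

3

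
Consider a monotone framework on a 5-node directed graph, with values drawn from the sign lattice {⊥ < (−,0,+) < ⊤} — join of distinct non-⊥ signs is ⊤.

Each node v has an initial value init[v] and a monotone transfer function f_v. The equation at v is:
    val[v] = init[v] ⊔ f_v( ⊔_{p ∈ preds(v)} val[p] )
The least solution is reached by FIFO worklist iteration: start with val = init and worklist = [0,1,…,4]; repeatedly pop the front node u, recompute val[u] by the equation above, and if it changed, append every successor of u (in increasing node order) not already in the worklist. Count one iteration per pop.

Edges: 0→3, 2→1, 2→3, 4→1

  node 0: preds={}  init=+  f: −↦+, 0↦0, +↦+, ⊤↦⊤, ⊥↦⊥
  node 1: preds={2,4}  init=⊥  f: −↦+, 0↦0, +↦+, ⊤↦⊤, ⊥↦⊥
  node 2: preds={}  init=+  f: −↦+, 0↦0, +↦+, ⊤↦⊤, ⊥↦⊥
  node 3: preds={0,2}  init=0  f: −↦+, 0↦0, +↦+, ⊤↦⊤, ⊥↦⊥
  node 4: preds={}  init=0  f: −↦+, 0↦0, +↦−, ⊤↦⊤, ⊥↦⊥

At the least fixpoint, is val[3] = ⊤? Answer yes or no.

yes

Trace (5 dequeues):
  [1] u=0 | in ⊥ | out + | ==
  [2] u=1 | in ⊤ | out ⊤ | prev ⊥ | push {}
  [3] u=2 | in ⊥ | out + | ==
  [4] u=3 | in + | out ⊤ | prev 0 | push {}
  [5] u=4 | in ⊥ | out 0 | ==

Converged values:
  [0] +
  [1] ⊤
  [2] +
  [3] ⊤
  [4] 0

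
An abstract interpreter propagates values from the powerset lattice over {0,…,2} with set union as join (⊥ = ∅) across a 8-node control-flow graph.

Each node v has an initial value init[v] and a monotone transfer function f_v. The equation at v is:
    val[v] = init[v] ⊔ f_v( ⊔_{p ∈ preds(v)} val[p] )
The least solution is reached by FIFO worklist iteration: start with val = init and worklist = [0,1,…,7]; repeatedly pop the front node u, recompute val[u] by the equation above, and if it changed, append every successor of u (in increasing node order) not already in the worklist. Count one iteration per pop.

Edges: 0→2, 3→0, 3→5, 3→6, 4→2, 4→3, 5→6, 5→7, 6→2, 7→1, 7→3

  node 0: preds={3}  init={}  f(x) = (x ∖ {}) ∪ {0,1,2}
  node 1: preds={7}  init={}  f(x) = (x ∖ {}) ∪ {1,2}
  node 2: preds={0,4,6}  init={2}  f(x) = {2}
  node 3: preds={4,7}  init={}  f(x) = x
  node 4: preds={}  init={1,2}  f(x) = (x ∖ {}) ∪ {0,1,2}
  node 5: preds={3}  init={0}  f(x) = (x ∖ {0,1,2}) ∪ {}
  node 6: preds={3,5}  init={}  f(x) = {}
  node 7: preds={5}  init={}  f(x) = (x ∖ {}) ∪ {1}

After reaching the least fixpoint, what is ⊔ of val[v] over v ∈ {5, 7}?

{0,1}

Worklist (15 pops):
  #1 pop 0: in={} → {0,1,2} (was {}); enqueue []
  #2 pop 1: in={} → {1,2} (was {}); enqueue []
  #3 pop 2: in={0,1,2} → {2} (no change)
  #4 pop 3: in={1,2} → {1,2} (was {}); enqueue [0]
  #5 pop 4: in={} → {0,1,2} (was {1,2}); enqueue [2,3]
  #6 pop 5: in={1,2} → {0} (no change)
  #7 pop 6: in={0,1,2} → {} (no change)
  #8 pop 7: in={0} → {0,1} (was {}); enqueue [1]
  #9 pop 0: in={1,2} → {0,1,2} (no change)
  #10 pop 2: in={0,1,2} → {2} (no change)
  #11 pop 3: in={0,1,2} → {0,1,2} (was {1,2}); enqueue [0,5,6]
  #12 pop 1: in={0,1} → {0,1,2} (was {1,2}); enqueue []
  #13 pop 0: in={0,1,2} → {0,1,2} (no change)
  #14 pop 5: in={0,1,2} → {0} (no change)
  #15 pop 6: in={0,1,2} → {} (no change)

Fixpoint:
  val[0] = {0,1,2}
  val[1] = {0,1,2}
  val[2] = {2}
  val[3] = {0,1,2}
  val[4] = {0,1,2}
  val[5] = {0}
  val[6] = {}
  val[7] = {0,1}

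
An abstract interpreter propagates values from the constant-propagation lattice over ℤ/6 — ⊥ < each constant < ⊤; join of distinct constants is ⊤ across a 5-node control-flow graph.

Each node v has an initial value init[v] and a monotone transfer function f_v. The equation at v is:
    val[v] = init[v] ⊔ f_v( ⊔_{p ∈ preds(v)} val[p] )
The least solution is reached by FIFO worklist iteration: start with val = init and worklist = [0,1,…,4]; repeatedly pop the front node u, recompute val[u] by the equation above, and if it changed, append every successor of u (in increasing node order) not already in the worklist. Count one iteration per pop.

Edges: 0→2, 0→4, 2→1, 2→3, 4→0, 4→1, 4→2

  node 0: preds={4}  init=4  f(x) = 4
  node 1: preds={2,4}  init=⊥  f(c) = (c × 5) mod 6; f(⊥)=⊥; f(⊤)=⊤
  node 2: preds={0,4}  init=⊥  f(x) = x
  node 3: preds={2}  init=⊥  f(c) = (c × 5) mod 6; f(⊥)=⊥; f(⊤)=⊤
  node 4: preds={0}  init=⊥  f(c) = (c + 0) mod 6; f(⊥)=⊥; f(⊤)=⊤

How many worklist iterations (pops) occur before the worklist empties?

Iteration log — 8 steps:
  step 1. node 0  ⊔preds=⊥  new=4  stable
  step 2. node 1  ⊔preds=⊥  new=⊥  stable
  step 3. node 2  ⊔preds=4  new=4  old=⊥  +wl: 1
  step 4. node 3  ⊔preds=4  new=2  old=⊥  +wl: 
  step 5. node 4  ⊔preds=4  new=4  old=⊥  +wl: 0,2
  step 6. node 1  ⊔preds=4  new=2  old=⊥  +wl: 
  step 7. node 0  ⊔preds=4  new=4  stable
  step 8. node 2  ⊔preds=4  new=4  stable

Least fixpoint reached:
  node 0: 4
  node 1: 2
  node 2: 4
  node 3: 2
  node 4: 4

8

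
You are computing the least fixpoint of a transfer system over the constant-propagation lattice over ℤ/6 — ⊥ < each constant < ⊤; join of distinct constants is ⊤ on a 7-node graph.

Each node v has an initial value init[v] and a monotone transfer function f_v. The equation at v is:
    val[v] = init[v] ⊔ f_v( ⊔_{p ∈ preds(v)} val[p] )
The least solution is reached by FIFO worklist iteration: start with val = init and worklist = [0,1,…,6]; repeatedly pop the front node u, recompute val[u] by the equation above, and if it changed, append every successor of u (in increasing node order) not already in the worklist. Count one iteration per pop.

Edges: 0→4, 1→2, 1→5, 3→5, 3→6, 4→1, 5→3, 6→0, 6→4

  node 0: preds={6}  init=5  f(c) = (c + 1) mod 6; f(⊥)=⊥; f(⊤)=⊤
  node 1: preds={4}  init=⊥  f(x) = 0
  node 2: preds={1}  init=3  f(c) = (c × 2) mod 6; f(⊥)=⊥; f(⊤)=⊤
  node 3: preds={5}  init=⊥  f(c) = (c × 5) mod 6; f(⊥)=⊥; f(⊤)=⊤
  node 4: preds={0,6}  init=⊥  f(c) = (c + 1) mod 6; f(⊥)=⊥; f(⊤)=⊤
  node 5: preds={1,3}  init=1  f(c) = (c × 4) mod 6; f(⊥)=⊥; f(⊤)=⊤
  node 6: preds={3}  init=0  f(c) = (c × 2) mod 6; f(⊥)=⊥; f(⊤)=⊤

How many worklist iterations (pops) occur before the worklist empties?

13

Worklist (13 pops):
  #1 pop 0: in=0 → ⊤ (was 5); enqueue []
  #2 pop 1: in=⊥ → 0 (was ⊥); enqueue []
  #3 pop 2: in=0 → ⊤ (was 3); enqueue []
  #4 pop 3: in=1 → 5 (was ⊥); enqueue []
  #5 pop 4: in=⊤ → ⊤ (was ⊥); enqueue [1]
  #6 pop 5: in=⊤ → ⊤ (was 1); enqueue [3]
  #7 pop 6: in=5 → ⊤ (was 0); enqueue [0,4]
  #8 pop 1: in=⊤ → 0 (no change)
  #9 pop 3: in=⊤ → ⊤ (was 5); enqueue [5,6]
  #10 pop 0: in=⊤ → ⊤ (no change)
  #11 pop 4: in=⊤ → ⊤ (no change)
  #12 pop 5: in=⊤ → ⊤ (no change)
  #13 pop 6: in=⊤ → ⊤ (no change)

Fixpoint:
  val[0] = ⊤
  val[1] = 0
  val[2] = ⊤
  val[3] = ⊤
  val[4] = ⊤
  val[5] = ⊤
  val[6] = ⊤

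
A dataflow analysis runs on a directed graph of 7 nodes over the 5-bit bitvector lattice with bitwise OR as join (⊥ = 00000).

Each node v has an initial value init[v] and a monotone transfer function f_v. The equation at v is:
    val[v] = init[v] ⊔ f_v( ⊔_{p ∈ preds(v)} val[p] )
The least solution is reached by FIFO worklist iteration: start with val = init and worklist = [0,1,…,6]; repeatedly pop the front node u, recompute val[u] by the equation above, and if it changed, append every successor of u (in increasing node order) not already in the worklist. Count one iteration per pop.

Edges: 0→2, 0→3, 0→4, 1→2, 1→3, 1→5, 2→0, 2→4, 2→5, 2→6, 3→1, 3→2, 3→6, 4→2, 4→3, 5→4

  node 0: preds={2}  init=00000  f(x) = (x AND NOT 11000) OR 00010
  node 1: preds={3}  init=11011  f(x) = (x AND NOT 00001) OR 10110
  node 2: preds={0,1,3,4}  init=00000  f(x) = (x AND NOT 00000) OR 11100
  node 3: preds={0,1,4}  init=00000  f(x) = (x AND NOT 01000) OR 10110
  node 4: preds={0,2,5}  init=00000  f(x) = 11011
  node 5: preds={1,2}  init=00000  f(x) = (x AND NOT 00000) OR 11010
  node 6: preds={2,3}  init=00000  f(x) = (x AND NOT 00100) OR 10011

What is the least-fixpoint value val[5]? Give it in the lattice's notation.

11111

Iteration log — 12 steps:
  step 1. node 0  ⊔preds=00000  new=00010  old=00000  +wl: 
  step 2. node 1  ⊔preds=00000  new=11111  old=11011  +wl: 
  step 3. node 2  ⊔preds=11111  new=11111  old=00000  +wl: 0
  step 4. node 3  ⊔preds=11111  new=10111  old=00000  +wl: 1,2
  step 5. node 4  ⊔preds=11111  new=11011  old=00000  +wl: 3
  step 6. node 5  ⊔preds=11111  new=11111  old=00000  +wl: 4
  step 7. node 6  ⊔preds=11111  new=11011  old=00000  +wl: 
  step 8. node 0  ⊔preds=11111  new=00111  old=00010  +wl: 
  step 9. node 1  ⊔preds=10111  new=11111  stable
  step 10. node 2  ⊔preds=11111  new=11111  stable
  step 11. node 3  ⊔preds=11111  new=10111  stable
  step 12. node 4  ⊔preds=11111  new=11011  stable

Least fixpoint reached:
  node 0: 00111
  node 1: 11111
  node 2: 11111
  node 3: 10111
  node 4: 11011
  node 5: 11111
  node 6: 11011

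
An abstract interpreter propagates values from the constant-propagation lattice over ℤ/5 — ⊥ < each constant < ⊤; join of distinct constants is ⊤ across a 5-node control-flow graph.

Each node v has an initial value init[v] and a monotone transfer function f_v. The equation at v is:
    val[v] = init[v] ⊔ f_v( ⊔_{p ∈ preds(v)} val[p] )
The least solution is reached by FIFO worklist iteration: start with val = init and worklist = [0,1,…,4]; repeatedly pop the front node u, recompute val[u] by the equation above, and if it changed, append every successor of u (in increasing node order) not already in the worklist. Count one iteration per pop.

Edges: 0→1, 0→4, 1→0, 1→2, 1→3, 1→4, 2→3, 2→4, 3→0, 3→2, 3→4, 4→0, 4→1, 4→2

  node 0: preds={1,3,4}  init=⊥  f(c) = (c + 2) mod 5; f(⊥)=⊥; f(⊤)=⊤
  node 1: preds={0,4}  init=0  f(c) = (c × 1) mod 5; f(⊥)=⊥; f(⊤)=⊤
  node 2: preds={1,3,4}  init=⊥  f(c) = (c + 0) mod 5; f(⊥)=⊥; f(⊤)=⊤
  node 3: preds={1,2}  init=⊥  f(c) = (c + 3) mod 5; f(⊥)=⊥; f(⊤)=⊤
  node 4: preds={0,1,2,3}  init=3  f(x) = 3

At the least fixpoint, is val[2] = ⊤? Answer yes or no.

Worklist (7 pops):
  #1 pop 0: in=⊤ → ⊤ (was ⊥); enqueue []
  #2 pop 1: in=⊤ → ⊤ (was 0); enqueue [0]
  #3 pop 2: in=⊤ → ⊤ (was ⊥); enqueue []
  #4 pop 3: in=⊤ → ⊤ (was ⊥); enqueue [2]
  #5 pop 4: in=⊤ → 3 (no change)
  #6 pop 0: in=⊤ → ⊤ (no change)
  #7 pop 2: in=⊤ → ⊤ (no change)

Fixpoint:
  val[0] = ⊤
  val[1] = ⊤
  val[2] = ⊤
  val[3] = ⊤
  val[4] = 3

yes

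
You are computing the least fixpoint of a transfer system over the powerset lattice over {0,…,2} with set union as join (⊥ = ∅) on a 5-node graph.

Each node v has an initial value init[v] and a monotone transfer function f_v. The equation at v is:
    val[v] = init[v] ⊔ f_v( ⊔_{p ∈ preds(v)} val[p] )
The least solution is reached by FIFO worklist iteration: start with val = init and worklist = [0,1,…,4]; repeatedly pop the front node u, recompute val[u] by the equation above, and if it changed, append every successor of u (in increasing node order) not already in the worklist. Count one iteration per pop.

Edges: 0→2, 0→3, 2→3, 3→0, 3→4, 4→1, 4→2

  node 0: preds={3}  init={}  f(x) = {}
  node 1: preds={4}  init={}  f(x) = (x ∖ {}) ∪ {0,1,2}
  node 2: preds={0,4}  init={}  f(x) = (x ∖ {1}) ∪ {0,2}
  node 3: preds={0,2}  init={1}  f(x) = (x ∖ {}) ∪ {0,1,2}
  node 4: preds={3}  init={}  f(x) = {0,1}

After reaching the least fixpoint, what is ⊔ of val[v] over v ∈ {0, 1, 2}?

Iteration log — 8 steps:
  step 1. node 0  ⊔preds={1}  new={}  stable
  step 2. node 1  ⊔preds={}  new={0,1,2}  old={}  +wl: 
  step 3. node 2  ⊔preds={}  new={0,2}  old={}  +wl: 
  step 4. node 3  ⊔preds={0,2}  new={0,1,2}  old={1}  +wl: 0
  step 5. node 4  ⊔preds={0,1,2}  new={0,1}  old={}  +wl: 1,2
  step 6. node 0  ⊔preds={0,1,2}  new={}  stable
  step 7. node 1  ⊔preds={0,1}  new={0,1,2}  stable
  step 8. node 2  ⊔preds={0,1}  new={0,2}  stable

Least fixpoint reached:
  node 0: {}
  node 1: {0,1,2}
  node 2: {0,2}
  node 3: {0,1,2}
  node 4: {0,1}

{0,1,2}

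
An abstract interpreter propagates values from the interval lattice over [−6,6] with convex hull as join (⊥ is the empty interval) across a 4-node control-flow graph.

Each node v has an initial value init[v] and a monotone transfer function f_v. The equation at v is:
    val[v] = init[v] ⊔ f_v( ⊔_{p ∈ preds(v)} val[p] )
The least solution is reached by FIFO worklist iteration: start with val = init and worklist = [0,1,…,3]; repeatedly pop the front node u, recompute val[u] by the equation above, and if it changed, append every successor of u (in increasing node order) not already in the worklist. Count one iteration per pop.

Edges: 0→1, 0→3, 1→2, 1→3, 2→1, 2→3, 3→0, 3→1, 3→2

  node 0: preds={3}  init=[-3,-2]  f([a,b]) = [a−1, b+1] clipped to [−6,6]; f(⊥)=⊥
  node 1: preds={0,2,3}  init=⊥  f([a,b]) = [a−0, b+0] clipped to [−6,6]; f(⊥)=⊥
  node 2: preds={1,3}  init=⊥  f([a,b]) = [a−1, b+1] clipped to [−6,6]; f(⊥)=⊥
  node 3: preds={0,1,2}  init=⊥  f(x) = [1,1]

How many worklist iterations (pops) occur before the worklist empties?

Trace (23 dequeues):
  [1] u=0 | in ⊥ | out [-3,-2] | ==
  [2] u=1 | in [-3,-2] | out [-3,-2] | prev ⊥ | push {}
  [3] u=2 | in [-3,-2] | out [-4,-1] | prev ⊥ | push {1}
  [4] u=3 | in [-4,-1] | out [1,1] | prev ⊥ | push {0,2}
  [5] u=1 | in [-4,1] | out [-4,1] | prev [-3,-2] | push {3}
  [6] u=0 | in [1,1] | out [-3,2] | prev [-3,-2] | push {1}
  [7] u=2 | in [-4,1] | out [-5,2] | prev [-4,-1] | push {}
  [8] u=3 | in [-5,2] | out [1,1] | ==
  [9] u=1 | in [-5,2] | out [-5,2] | prev [-4,1] | push {2,3}
  [10] u=2 | in [-5,2] | out [-6,3] | prev [-5,2] | push {1}
  [11] u=3 | in [-6,3] | out [1,1] | ==
  [12] u=1 | in [-6,3] | out [-6,3] | prev [-5,2] | push {2,3}
  [13] u=2 | in [-6,3] | out [-6,4] | prev [-6,3] | push {1}
  [14] u=3 | in [-6,4] | out [1,1] | ==
  [15] u=1 | in [-6,4] | out [-6,4] | prev [-6,3] | push {2,3}
  [16] u=2 | in [-6,4] | out [-6,5] | prev [-6,4] | push {1}
  [17] u=3 | in [-6,5] | out [1,1] | ==
  [18] u=1 | in [-6,5] | out [-6,5] | prev [-6,4] | push {2,3}
  [19] u=2 | in [-6,5] | out [-6,6] | prev [-6,5] | push {1}
  [20] u=3 | in [-6,6] | out [1,1] | ==
  [21] u=1 | in [-6,6] | out [-6,6] | prev [-6,5] | push {2,3}
  [22] u=2 | in [-6,6] | out [-6,6] | ==
  [23] u=3 | in [-6,6] | out [1,1] | ==

Converged values:
  [0] [-3,2]
  [1] [-6,6]
  [2] [-6,6]
  [3] [1,1]

23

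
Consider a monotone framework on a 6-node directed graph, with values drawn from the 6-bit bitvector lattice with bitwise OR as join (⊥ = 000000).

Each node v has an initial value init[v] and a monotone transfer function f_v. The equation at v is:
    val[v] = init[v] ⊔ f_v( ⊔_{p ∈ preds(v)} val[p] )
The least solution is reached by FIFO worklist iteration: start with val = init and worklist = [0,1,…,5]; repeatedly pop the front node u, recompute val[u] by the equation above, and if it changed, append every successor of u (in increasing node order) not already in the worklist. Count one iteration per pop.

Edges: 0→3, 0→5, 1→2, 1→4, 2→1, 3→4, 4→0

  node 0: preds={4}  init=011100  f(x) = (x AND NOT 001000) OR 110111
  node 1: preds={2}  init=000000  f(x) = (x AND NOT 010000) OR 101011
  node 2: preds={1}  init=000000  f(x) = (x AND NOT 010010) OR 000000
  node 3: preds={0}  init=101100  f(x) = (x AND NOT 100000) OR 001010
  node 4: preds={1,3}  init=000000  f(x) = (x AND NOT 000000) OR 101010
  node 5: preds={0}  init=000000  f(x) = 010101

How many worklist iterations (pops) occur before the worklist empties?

8

Trace (8 dequeues):
  [1] u=0 | in 000000 | out 111111 | prev 011100 | push {}
  [2] u=1 | in 000000 | out 101011 | prev 000000 | push {}
  [3] u=2 | in 101011 | out 101001 | prev 000000 | push {1}
  [4] u=3 | in 111111 | out 111111 | prev 101100 | push {}
  [5] u=4 | in 111111 | out 111111 | prev 000000 | push {0}
  [6] u=5 | in 111111 | out 010101 | prev 000000 | push {}
  [7] u=1 | in 101001 | out 101011 | ==
  [8] u=0 | in 111111 | out 111111 | ==

Converged values:
  [0] 111111
  [1] 101011
  [2] 101001
  [3] 111111
  [4] 111111
  [5] 010101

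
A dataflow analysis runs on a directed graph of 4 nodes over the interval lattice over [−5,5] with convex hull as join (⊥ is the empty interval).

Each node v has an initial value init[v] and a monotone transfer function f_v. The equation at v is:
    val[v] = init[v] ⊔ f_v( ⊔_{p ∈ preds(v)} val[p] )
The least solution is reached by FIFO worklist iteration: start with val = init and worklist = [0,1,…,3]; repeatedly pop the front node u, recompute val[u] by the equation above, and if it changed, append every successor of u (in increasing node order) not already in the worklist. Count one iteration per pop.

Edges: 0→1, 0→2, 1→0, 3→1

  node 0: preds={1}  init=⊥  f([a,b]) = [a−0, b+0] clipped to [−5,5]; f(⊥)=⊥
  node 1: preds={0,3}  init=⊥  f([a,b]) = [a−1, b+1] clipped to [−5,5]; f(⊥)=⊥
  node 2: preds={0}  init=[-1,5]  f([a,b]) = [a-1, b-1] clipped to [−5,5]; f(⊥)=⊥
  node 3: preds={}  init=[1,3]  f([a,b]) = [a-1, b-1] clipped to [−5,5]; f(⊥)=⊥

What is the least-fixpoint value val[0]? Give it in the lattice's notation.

Worklist (22 pops):
  #1 pop 0: in=⊥ → ⊥ (no change)
  #2 pop 1: in=[1,3] → [0,4] (was ⊥); enqueue [0]
  #3 pop 2: in=⊥ → [-1,5] (no change)
  #4 pop 3: in=⊥ → [1,3] (no change)
  #5 pop 0: in=[0,4] → [0,4] (was ⊥); enqueue [1,2]
  #6 pop 1: in=[0,4] → [-1,5] (was [0,4]); enqueue [0]
  #7 pop 2: in=[0,4] → [-1,5] (no change)
  #8 pop 0: in=[-1,5] → [-1,5] (was [0,4]); enqueue [1,2]
  #9 pop 1: in=[-1,5] → [-2,5] (was [-1,5]); enqueue [0]
  #10 pop 2: in=[-1,5] → [-2,5] (was [-1,5]); enqueue []
  #11 pop 0: in=[-2,5] → [-2,5] (was [-1,5]); enqueue [1,2]
  #12 pop 1: in=[-2,5] → [-3,5] (was [-2,5]); enqueue [0]
  #13 pop 2: in=[-2,5] → [-3,5] (was [-2,5]); enqueue []
  #14 pop 0: in=[-3,5] → [-3,5] (was [-2,5]); enqueue [1,2]
  #15 pop 1: in=[-3,5] → [-4,5] (was [-3,5]); enqueue [0]
  #16 pop 2: in=[-3,5] → [-4,5] (was [-3,5]); enqueue []
  #17 pop 0: in=[-4,5] → [-4,5] (was [-3,5]); enqueue [1,2]
  #18 pop 1: in=[-4,5] → [-5,5] (was [-4,5]); enqueue [0]
  #19 pop 2: in=[-4,5] → [-5,5] (was [-4,5]); enqueue []
  #20 pop 0: in=[-5,5] → [-5,5] (was [-4,5]); enqueue [1,2]
  #21 pop 1: in=[-5,5] → [-5,5] (no change)
  #22 pop 2: in=[-5,5] → [-5,5] (no change)

Fixpoint:
  val[0] = [-5,5]
  val[1] = [-5,5]
  val[2] = [-5,5]
  val[3] = [1,3]

[-5,5]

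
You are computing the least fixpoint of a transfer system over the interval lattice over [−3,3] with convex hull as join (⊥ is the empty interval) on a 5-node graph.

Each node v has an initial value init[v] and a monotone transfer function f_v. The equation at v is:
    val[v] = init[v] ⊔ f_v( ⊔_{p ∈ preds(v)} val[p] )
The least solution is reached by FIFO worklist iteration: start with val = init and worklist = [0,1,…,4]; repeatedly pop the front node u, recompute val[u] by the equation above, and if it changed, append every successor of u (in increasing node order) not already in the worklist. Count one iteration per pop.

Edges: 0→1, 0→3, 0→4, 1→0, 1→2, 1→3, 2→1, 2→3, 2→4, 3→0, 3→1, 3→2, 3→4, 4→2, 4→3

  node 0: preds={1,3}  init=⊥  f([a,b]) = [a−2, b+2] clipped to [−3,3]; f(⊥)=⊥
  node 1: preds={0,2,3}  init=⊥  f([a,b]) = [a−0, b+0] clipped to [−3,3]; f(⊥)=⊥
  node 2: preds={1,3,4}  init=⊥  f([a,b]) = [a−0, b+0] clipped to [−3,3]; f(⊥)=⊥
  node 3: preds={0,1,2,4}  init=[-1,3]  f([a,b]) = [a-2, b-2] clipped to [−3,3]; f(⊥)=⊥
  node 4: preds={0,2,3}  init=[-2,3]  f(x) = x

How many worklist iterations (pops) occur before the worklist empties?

9

Worklist (9 pops):
  #1 pop 0: in=[-1,3] → [-3,3] (was ⊥); enqueue []
  #2 pop 1: in=[-3,3] → [-3,3] (was ⊥); enqueue [0]
  #3 pop 2: in=[-3,3] → [-3,3] (was ⊥); enqueue [1]
  #4 pop 3: in=[-3,3] → [-3,3] (was [-1,3]); enqueue [2]
  #5 pop 4: in=[-3,3] → [-3,3] (was [-2,3]); enqueue [3]
  #6 pop 0: in=[-3,3] → [-3,3] (no change)
  #7 pop 1: in=[-3,3] → [-3,3] (no change)
  #8 pop 2: in=[-3,3] → [-3,3] (no change)
  #9 pop 3: in=[-3,3] → [-3,3] (no change)

Fixpoint:
  val[0] = [-3,3]
  val[1] = [-3,3]
  val[2] = [-3,3]
  val[3] = [-3,3]
  val[4] = [-3,3]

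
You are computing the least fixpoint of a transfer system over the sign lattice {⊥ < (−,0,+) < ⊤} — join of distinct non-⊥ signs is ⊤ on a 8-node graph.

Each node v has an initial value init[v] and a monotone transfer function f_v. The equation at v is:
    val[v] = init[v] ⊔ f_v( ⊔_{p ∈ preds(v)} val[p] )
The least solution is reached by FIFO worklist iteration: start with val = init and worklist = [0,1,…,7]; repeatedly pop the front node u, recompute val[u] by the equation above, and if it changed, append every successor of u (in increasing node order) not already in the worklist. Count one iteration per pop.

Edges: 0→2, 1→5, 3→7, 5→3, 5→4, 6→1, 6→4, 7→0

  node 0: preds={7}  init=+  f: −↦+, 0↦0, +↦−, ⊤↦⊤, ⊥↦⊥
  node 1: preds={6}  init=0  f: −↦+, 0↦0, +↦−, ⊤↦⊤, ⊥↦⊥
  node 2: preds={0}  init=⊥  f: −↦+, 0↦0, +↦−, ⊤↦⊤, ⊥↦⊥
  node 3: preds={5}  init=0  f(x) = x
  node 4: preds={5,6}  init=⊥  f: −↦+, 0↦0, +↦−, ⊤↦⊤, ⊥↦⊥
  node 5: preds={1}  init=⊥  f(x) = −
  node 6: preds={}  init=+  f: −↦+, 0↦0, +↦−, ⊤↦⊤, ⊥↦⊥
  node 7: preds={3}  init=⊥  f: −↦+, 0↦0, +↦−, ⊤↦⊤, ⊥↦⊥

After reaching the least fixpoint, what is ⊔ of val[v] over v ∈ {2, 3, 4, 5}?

⊤

Worklist (14 pops):
  #1 pop 0: in=⊥ → + (no change)
  #2 pop 1: in=+ → ⊤ (was 0); enqueue []
  #3 pop 2: in=+ → − (was ⊥); enqueue []
  #4 pop 3: in=⊥ → 0 (no change)
  #5 pop 4: in=+ → − (was ⊥); enqueue []
  #6 pop 5: in=⊤ → − (was ⊥); enqueue [3,4]
  #7 pop 6: in=⊥ → + (no change)
  #8 pop 7: in=0 → 0 (was ⊥); enqueue [0]
  #9 pop 3: in=− → ⊤ (was 0); enqueue [7]
  #10 pop 4: in=⊤ → ⊤ (was −); enqueue []
  #11 pop 0: in=0 → ⊤ (was +); enqueue [2]
  #12 pop 7: in=⊤ → ⊤ (was 0); enqueue [0]
  #13 pop 2: in=⊤ → ⊤ (was −); enqueue []
  #14 pop 0: in=⊤ → ⊤ (no change)

Fixpoint:
  val[0] = ⊤
  val[1] = ⊤
  val[2] = ⊤
  val[3] = ⊤
  val[4] = ⊤
  val[5] = −
  val[6] = +
  val[7] = ⊤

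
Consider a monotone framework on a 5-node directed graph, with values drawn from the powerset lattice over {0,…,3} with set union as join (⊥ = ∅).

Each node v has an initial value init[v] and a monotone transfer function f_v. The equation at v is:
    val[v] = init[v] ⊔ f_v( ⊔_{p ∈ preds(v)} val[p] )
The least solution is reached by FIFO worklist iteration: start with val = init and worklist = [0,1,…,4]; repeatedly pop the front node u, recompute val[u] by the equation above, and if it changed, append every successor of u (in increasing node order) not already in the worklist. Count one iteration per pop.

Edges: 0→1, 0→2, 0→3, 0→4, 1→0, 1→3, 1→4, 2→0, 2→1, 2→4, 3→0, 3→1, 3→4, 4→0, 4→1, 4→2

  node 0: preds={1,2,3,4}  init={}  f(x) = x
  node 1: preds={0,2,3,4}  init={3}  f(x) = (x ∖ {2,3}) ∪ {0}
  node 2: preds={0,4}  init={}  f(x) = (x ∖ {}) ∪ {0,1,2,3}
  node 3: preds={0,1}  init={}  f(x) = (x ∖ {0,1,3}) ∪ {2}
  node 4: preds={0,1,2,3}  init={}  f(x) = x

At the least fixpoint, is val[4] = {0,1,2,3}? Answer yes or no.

Iteration log — 11 steps:
  step 1. node 0  ⊔preds={3}  new={3}  old={}  +wl: 
  step 2. node 1  ⊔preds={3}  new={0,3}  old={3}  +wl: 0
  step 3. node 2  ⊔preds={3}  new={0,1,2,3}  old={}  +wl: 1
  step 4. node 3  ⊔preds={0,3}  new={2}  old={}  +wl: 
  step 5. node 4  ⊔preds={0,1,2,3}  new={0,1,2,3}  old={}  +wl: 2
  step 6. node 0  ⊔preds={0,1,2,3}  new={0,1,2,3}  old={3}  +wl: 3,4
  step 7. node 1  ⊔preds={0,1,2,3}  new={0,1,3}  old={0,3}  +wl: 0
  step 8. node 2  ⊔preds={0,1,2,3}  new={0,1,2,3}  stable
  step 9. node 3  ⊔preds={0,1,2,3}  new={2}  stable
  step 10. node 4  ⊔preds={0,1,2,3}  new={0,1,2,3}  stable
  step 11. node 0  ⊔preds={0,1,2,3}  new={0,1,2,3}  stable

Least fixpoint reached:
  node 0: {0,1,2,3}
  node 1: {0,1,3}
  node 2: {0,1,2,3}
  node 3: {2}
  node 4: {0,1,2,3}

yes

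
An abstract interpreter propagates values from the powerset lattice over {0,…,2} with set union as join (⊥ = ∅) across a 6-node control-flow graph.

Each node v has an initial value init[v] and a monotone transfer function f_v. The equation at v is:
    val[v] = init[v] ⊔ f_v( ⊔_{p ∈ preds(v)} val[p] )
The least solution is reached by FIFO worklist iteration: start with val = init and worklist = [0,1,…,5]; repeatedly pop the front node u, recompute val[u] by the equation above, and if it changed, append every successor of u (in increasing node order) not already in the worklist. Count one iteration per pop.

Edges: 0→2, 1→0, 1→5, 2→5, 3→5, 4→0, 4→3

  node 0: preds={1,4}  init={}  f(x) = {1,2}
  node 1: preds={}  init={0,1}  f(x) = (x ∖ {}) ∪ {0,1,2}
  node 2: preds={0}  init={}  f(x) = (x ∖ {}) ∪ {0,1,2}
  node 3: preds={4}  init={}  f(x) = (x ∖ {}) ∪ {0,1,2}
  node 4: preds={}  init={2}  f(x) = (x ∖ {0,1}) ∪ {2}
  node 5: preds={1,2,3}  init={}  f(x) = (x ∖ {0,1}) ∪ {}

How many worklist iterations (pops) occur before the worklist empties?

Worklist (7 pops):
  #1 pop 0: in={0,1,2} → {1,2} (was {}); enqueue []
  #2 pop 1: in={} → {0,1,2} (was {0,1}); enqueue [0]
  #3 pop 2: in={1,2} → {0,1,2} (was {}); enqueue []
  #4 pop 3: in={2} → {0,1,2} (was {}); enqueue []
  #5 pop 4: in={} → {2} (no change)
  #6 pop 5: in={0,1,2} → {2} (was {}); enqueue []
  #7 pop 0: in={0,1,2} → {1,2} (no change)

Fixpoint:
  val[0] = {1,2}
  val[1] = {0,1,2}
  val[2] = {0,1,2}
  val[3] = {0,1,2}
  val[4] = {2}
  val[5] = {2}

7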